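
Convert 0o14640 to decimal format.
Convert 0o14640 (octal) → 1×4096 + 4×512 + 6×64 + 4×8 = 6560 (decimal)
6560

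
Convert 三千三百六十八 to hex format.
Convert 三千三百六十八 (Chinese numeral) → 3×1000 + 3×100 + 6×10 + 8 = 3368 (decimal)
Convert 3368 (decimal) → 3368 = 13×256 + 2×16 + 8 → 0xD28 (hexadecimal)
0xD28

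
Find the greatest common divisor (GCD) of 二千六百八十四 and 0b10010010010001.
Convert 二千六百八十四 (Chinese numeral) → 2×1000 + 6×100 + 8×10 + 4 = 2684 (decimal)
Convert 0b10010010010001 (binary) → 8192 + 1024 + 128 + 16 + 1 = 9361 (decimal)
Compute gcd(2684, 9361) = 11
11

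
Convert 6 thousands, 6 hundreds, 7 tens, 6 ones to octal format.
Convert 6 thousands, 6 hundreds, 7 tens, 6 ones (place-value notation) → 6×1000 + 6×100 + 7×10 + 6 = 6676 (decimal)
Convert 6676 (decimal) → 6676 = 1×4096 + 5×512 + 2×8 + 4 → 0o15024 (octal)
0o15024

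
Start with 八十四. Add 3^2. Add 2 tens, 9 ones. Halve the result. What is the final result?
Convert 八十四 (Chinese numeral) → 8×10 + 4 = 84 (decimal)
Start: 84
Convert 3^2 (power) → 9 (decimal)
84 + 9 = 93
Convert 2 tens, 9 ones (place-value notation) → 2×10 + 9 = 29 (decimal)
93 + 29 = 122
122 ÷ 2 = 61
61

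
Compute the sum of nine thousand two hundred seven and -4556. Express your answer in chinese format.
Convert nine thousand two hundred seven (English words) → 9×1000 + 2×100 + 7 = 9207 (decimal)
Compute 9207 + -4556 = 4651
Convert 4651 (decimal) → 4651 = 4×1000 + 6×100 + 5×10 + 1 → 四千六百五十一 (Chinese numeral)
四千六百五十一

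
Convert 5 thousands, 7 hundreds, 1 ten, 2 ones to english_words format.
Convert 5 thousands, 7 hundreds, 1 ten, 2 ones (place-value notation) → 5×1000 + 7×100 + 1×10 + 2 = 5712 (decimal)
Convert 5712 (decimal) → 5712 = 5×1000 + 7×100 + 12 → five thousand seven hundred twelve (English words)
five thousand seven hundred twelve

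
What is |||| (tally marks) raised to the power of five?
Convert |||| (tally marks) → 4 (decimal)
Convert five (English words) → 5 (decimal)
Compute 4 ^ 5 = 1024
1024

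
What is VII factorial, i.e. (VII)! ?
Convert VII (Roman numeral) → 5 + 1 + 1 = 7 (decimal)
Compute 7! = 5040
5040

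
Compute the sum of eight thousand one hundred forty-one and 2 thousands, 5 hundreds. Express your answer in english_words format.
Convert eight thousand one hundred forty-one (English words) → 8×1000 + 1×100 + 41 = 8141 (decimal)
Convert 2 thousands, 5 hundreds (place-value notation) → 2×1000 + 5×100 = 2500 (decimal)
Compute 8141 + 2500 = 10641
Convert 10641 (decimal) → 10641 = 10×1000 + 6×100 + 41 → ten thousand six hundred forty-one (English words)
ten thousand six hundred forty-one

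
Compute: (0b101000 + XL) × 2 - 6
Convert 0b101000 (binary) → 32 + 8 = 40 (decimal)
Convert XL (Roman numeral) → 40 (decimal)
Expression in decimal: (40 + 40) × 2 - 6
Parentheses first: 40 + 40 = 80
Multiply: 80 × 2 = 160
Subtract: 160 - 6 = 154
154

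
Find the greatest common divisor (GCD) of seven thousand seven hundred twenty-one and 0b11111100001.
Convert seven thousand seven hundred twenty-one (English words) → 7×1000 + 7×100 + 21 = 7721 (decimal)
Convert 0b11111100001 (binary) → 1024 + 512 + 256 + 128 + 64 + 32 + 1 = 2017 (decimal)
Compute gcd(7721, 2017) = 1
1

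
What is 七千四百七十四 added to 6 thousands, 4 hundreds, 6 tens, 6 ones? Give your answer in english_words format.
Convert 七千四百七十四 (Chinese numeral) → 7×1000 + 4×100 + 7×10 + 4 = 7474 (decimal)
Convert 6 thousands, 4 hundreds, 6 tens, 6 ones (place-value notation) → 6×1000 + 4×100 + 6×10 + 6 = 6466 (decimal)
Compute 7474 + 6466 = 13940
Convert 13940 (decimal) → 13940 = 13×1000 + 9×100 + 40 → thirteen thousand nine hundred forty (English words)
thirteen thousand nine hundred forty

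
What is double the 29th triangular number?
The 29th triangular number = 29×30/2 = 435
Compute 435 × 2 = 870
870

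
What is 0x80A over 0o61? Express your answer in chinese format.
Convert 0x80A (hexadecimal) → 8×256 + 10 = 2058 (decimal)
Convert 0o61 (octal) → 6×8 + 1 = 49 (decimal)
Compute 2058 ÷ 49 = 42
Convert 42 (decimal) → 42 = 4×10 + 2 → 四十二 (Chinese numeral)
四十二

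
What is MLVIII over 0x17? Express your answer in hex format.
Convert MLVIII (Roman numeral) → 1000 + 50 + 5 + 1 + 1 + 1 = 1058 (decimal)
Convert 0x17 (hexadecimal) → 1×16 + 7 = 23 (decimal)
Compute 1058 ÷ 23 = 46
Convert 46 (decimal) → 46 = 2×16 + 14 → 0x2E (hexadecimal)
0x2E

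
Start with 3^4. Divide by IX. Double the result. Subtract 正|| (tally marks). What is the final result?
Convert 3^4 (power) → 81 (decimal)
Start: 81
Convert IX (Roman numeral) → 9 (decimal)
81 ÷ 9 = 9
9 × 2 = 18
Convert 正|| (tally marks) → 5 + 2 = 7 (decimal)
18 - 7 = 11
11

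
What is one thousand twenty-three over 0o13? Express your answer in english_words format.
Convert one thousand twenty-three (English words) → 1×1000 + 23 = 1023 (decimal)
Convert 0o13 (octal) → 1×8 + 3 = 11 (decimal)
Compute 1023 ÷ 11 = 93
Convert 93 (decimal) → ninety-three (English words)
ninety-three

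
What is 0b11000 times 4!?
Convert 0b11000 (binary) → 16 + 8 = 24 (decimal)
Convert 4! (factorial) → 24 (decimal)
Compute 24 × 24 = 576
576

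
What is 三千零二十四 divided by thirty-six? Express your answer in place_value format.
Convert 三千零二十四 (Chinese numeral) → 3×1000 + 2×10 + 4 = 3024 (decimal)
Convert thirty-six (English words) → 36 (decimal)
Compute 3024 ÷ 36 = 84
Convert 84 (decimal) → 84 = 8×10 + 4 → 8 tens, 4 ones (place-value notation)
8 tens, 4 ones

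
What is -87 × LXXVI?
Convert LXXVI (Roman numeral) → 50 + 10 + 10 + 5 + 1 = 76 (decimal)
Compute -87 × 76 = -6612
-6612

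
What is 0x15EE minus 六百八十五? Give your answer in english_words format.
Convert 0x15EE (hexadecimal) → 1×4096 + 5×256 + 14×16 + 14 = 5614 (decimal)
Convert 六百八十五 (Chinese numeral) → 6×100 + 8×10 + 5 = 685 (decimal)
Compute 5614 - 685 = 4929
Convert 4929 (decimal) → 4929 = 4×1000 + 9×100 + 29 → four thousand nine hundred twenty-nine (English words)
four thousand nine hundred twenty-nine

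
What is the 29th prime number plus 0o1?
The 29th prime number = 109
Convert 0o1 (octal) → 1 (decimal)
Compute 109 + 1 = 110
110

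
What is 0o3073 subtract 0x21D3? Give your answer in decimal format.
Convert 0o3073 (octal) → 3×512 + 7×8 + 3 = 1595 (decimal)
Convert 0x21D3 (hexadecimal) → 2×4096 + 1×256 + 13×16 + 3 = 8659 (decimal)
Compute 1595 - 8659 = -7064
-7064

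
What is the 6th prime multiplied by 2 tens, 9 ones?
Convert the 6th prime (prime index) → 13 (decimal)
Convert 2 tens, 9 ones (place-value notation) → 2×10 + 9 = 29 (decimal)
Compute 13 × 29 = 377
377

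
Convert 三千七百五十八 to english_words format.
Convert 三千七百五十八 (Chinese numeral) → 3×1000 + 7×100 + 5×10 + 8 = 3758 (decimal)
Convert 3758 (decimal) → 3758 = 3×1000 + 7×100 + 58 → three thousand seven hundred fifty-eight (English words)
three thousand seven hundred fifty-eight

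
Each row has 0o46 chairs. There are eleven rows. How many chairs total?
Convert 0o46 (octal) → 4×8 + 6 = 38 (decimal)
Convert eleven (English words) → 11 (decimal)
Compute 38 × 11 = 418
418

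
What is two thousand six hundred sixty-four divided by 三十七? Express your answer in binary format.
Convert two thousand six hundred sixty-four (English words) → 2×1000 + 6×100 + 64 = 2664 (decimal)
Convert 三十七 (Chinese numeral) → 3×10 + 7 = 37 (decimal)
Compute 2664 ÷ 37 = 72
Convert 72 (decimal) → 72 = 64 + 8 → 0b1001000 (binary)
0b1001000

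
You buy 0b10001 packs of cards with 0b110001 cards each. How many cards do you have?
Convert 0b110001 (binary) → 32 + 16 + 1 = 49 (decimal)
Convert 0b10001 (binary) → 16 + 1 = 17 (decimal)
Compute 49 × 17 = 833
833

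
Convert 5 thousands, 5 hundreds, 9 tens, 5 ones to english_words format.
Convert 5 thousands, 5 hundreds, 9 tens, 5 ones (place-value notation) → 5×1000 + 5×100 + 9×10 + 5 = 5595 (decimal)
Convert 5595 (decimal) → 5595 = 5×1000 + 5×100 + 95 → five thousand five hundred ninety-five (English words)
five thousand five hundred ninety-five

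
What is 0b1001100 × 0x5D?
Convert 0b1001100 (binary) → 64 + 8 + 4 = 76 (decimal)
Convert 0x5D (hexadecimal) → 5×16 + 13 = 93 (decimal)
Compute 76 × 93 = 7068
7068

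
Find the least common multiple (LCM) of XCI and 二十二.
Convert XCI (Roman numeral) → 90 + 1 = 91 (decimal)
Convert 二十二 (Chinese numeral) → 2×10 + 2 = 22 (decimal)
Compute lcm(91, 22) = 2002
2002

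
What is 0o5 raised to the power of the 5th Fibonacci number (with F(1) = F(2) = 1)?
Convert 0o5 (octal) → 5 (decimal)
Convert the 5th Fibonacci number (with F(1) = F(2) = 1) (Fibonacci index) → 1, 1, 2, 3, 5 → 5 (decimal)
Compute 5 ^ 5 = 3125
3125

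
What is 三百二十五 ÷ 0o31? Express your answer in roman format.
Convert 三百二十五 (Chinese numeral) → 3×100 + 2×10 + 5 = 325 (decimal)
Convert 0o31 (octal) → 3×8 + 1 = 25 (decimal)
Compute 325 ÷ 25 = 13
Convert 13 (decimal) → 13 = 10 + 1 + 1 + 1 → XIII (Roman numeral)
XIII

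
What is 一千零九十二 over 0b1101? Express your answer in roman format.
Convert 一千零九十二 (Chinese numeral) → 1×1000 + 9×10 + 2 = 1092 (decimal)
Convert 0b1101 (binary) → 8 + 4 + 1 = 13 (decimal)
Compute 1092 ÷ 13 = 84
Convert 84 (decimal) → 84 = 50 + 10 + 10 + 10 + 4 → LXXXIV (Roman numeral)
LXXXIV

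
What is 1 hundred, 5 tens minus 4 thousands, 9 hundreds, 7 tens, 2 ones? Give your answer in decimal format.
Convert 1 hundred, 5 tens (place-value notation) → 1×100 + 5×10 = 150 (decimal)
Convert 4 thousands, 9 hundreds, 7 tens, 2 ones (place-value notation) → 4×1000 + 9×100 + 7×10 + 2 = 4972 (decimal)
Compute 150 - 4972 = -4822
-4822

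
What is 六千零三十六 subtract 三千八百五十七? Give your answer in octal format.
Convert 六千零三十六 (Chinese numeral) → 6×1000 + 3×10 + 6 = 6036 (decimal)
Convert 三千八百五十七 (Chinese numeral) → 3×1000 + 8×100 + 5×10 + 7 = 3857 (decimal)
Compute 6036 - 3857 = 2179
Convert 2179 (decimal) → 2179 = 4×512 + 2×64 + 3 → 0o4203 (octal)
0o4203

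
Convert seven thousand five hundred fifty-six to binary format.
Convert seven thousand five hundred fifty-six (English words) → 7×1000 + 5×100 + 56 = 7556 (decimal)
Convert 7556 (decimal) → 7556 = 4096 + 2048 + 1024 + 256 + 128 + 4 → 0b1110110000100 (binary)
0b1110110000100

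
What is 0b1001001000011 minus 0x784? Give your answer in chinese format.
Convert 0b1001001000011 (binary) → 4096 + 512 + 64 + 2 + 1 = 4675 (decimal)
Convert 0x784 (hexadecimal) → 7×256 + 8×16 + 4 = 1924 (decimal)
Compute 4675 - 1924 = 2751
Convert 2751 (decimal) → 2751 = 2×1000 + 7×100 + 5×10 + 1 → 二千七百五十一 (Chinese numeral)
二千七百五十一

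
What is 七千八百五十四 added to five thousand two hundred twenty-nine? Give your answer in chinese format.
Convert 七千八百五十四 (Chinese numeral) → 7×1000 + 8×100 + 5×10 + 4 = 7854 (decimal)
Convert five thousand two hundred twenty-nine (English words) → 5×1000 + 2×100 + 29 = 5229 (decimal)
Compute 7854 + 5229 = 13083
Convert 13083 (decimal) → 13083 = 1×10000 + 3×1000 + 8×10 + 3 → 一万三千零八十三 (Chinese numeral)
一万三千零八十三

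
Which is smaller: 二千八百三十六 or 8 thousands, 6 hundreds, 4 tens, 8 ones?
Convert 二千八百三十六 (Chinese numeral) → 2×1000 + 8×100 + 3×10 + 6 = 2836 (decimal)
Convert 8 thousands, 6 hundreds, 4 tens, 8 ones (place-value notation) → 8×1000 + 6×100 + 4×10 + 8 = 8648 (decimal)
Compare 2836 vs 8648: smaller = 2836
2836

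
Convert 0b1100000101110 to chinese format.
Convert 0b1100000101110 (binary) → 4096 + 2048 + 32 + 8 + 4 + 2 = 6190 (decimal)
Convert 6190 (decimal) → 6190 = 6×1000 + 1×100 + 9×10 → 六千一百九十 (Chinese numeral)
六千一百九十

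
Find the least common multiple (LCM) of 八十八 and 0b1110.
Convert 八十八 (Chinese numeral) → 8×10 + 8 = 88 (decimal)
Convert 0b1110 (binary) → 8 + 4 + 2 = 14 (decimal)
Compute lcm(88, 14) = 616
616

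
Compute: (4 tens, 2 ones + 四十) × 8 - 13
Convert 4 tens, 2 ones (place-value notation) → 4×10 + 2 = 42 (decimal)
Convert 四十 (Chinese numeral) → 4×10 = 40 (decimal)
Expression in decimal: (42 + 40) × 8 - 13
Parentheses first: 42 + 40 = 82
Multiply: 82 × 8 = 656
Subtract: 656 - 13 = 643
643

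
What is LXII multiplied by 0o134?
Convert LXII (Roman numeral) → 50 + 10 + 1 + 1 = 62 (decimal)
Convert 0o134 (octal) → 1×64 + 3×8 + 4 = 92 (decimal)
Compute 62 × 92 = 5704
5704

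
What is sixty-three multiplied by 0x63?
Convert sixty-three (English words) → 63 (decimal)
Convert 0x63 (hexadecimal) → 6×16 + 3 = 99 (decimal)
Compute 63 × 99 = 6237
6237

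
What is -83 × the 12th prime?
Convert the 12th prime (prime index) → 37 (decimal)
Compute -83 × 37 = -3071
-3071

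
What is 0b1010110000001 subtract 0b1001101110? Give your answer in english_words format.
Convert 0b1010110000001 (binary) → 4096 + 1024 + 256 + 128 + 1 = 5505 (decimal)
Convert 0b1001101110 (binary) → 512 + 64 + 32 + 8 + 4 + 2 = 622 (decimal)
Compute 5505 - 622 = 4883
Convert 4883 (decimal) → 4883 = 4×1000 + 8×100 + 83 → four thousand eight hundred eighty-three (English words)
four thousand eight hundred eighty-three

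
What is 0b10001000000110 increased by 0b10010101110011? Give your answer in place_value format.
Convert 0b10001000000110 (binary) → 8192 + 512 + 4 + 2 = 8710 (decimal)
Convert 0b10010101110011 (binary) → 8192 + 1024 + 256 + 64 + 32 + 16 + 2 + 1 = 9587 (decimal)
Compute 8710 + 9587 = 18297
Convert 18297 (decimal) → 18297 = 18×1000 + 2×100 + 9×10 + 7 → 18 thousands, 2 hundreds, 9 tens, 7 ones (place-value notation)
18 thousands, 2 hundreds, 9 tens, 7 ones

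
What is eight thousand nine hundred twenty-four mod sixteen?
Convert eight thousand nine hundred twenty-four (English words) → 8×1000 + 9×100 + 24 = 8924 (decimal)
Convert sixteen (English words) → 16 (decimal)
Compute 8924 mod 16 = 12
12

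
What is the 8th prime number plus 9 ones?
The 8th prime number = 19
Convert 9 ones (place-value notation) → 9 (decimal)
Compute 19 + 9 = 28
28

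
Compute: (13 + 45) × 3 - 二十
Convert 二十 (Chinese numeral) → 2×10 = 20 (decimal)
Expression in decimal: (13 + 45) × 3 - 20
Parentheses first: 13 + 45 = 58
Multiply: 58 × 3 = 174
Subtract: 174 - 20 = 154
154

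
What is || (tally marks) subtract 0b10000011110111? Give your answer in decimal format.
Convert || (tally marks) → 2 (decimal)
Convert 0b10000011110111 (binary) → 8192 + 128 + 64 + 32 + 16 + 4 + 2 + 1 = 8439 (decimal)
Compute 2 - 8439 = -8437
-8437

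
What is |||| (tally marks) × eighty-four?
Convert |||| (tally marks) → 4 (decimal)
Convert eighty-four (English words) → 84 (decimal)
Compute 4 × 84 = 336
336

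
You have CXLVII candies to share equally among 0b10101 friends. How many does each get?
Convert CXLVII (Roman numeral) → 100 + 40 + 5 + 1 + 1 = 147 (decimal)
Convert 0b10101 (binary) → 16 + 4 + 1 = 21 (decimal)
Compute 147 ÷ 21 = 7
7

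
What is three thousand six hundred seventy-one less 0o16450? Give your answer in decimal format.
Convert three thousand six hundred seventy-one (English words) → 3×1000 + 6×100 + 71 = 3671 (decimal)
Convert 0o16450 (octal) → 1×4096 + 6×512 + 4×64 + 5×8 = 7464 (decimal)
Compute 3671 - 7464 = -3793
-3793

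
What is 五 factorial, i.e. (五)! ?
Convert 五 (Chinese numeral) → 5 (decimal)
Compute 5! = 120
120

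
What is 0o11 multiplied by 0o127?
Convert 0o11 (octal) → 1×8 + 1 = 9 (decimal)
Convert 0o127 (octal) → 1×64 + 2×8 + 7 = 87 (decimal)
Compute 9 × 87 = 783
783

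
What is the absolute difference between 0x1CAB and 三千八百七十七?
Convert 0x1CAB (hexadecimal) → 1×4096 + 12×256 + 10×16 + 11 = 7339 (decimal)
Convert 三千八百七十七 (Chinese numeral) → 3×1000 + 8×100 + 7×10 + 7 = 3877 (decimal)
Compute |7339 - 3877| = 3462
3462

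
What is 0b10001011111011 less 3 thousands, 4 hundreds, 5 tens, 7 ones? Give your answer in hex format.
Convert 0b10001011111011 (binary) → 8192 + 512 + 128 + 64 + 32 + 16 + 8 + 2 + 1 = 8955 (decimal)
Convert 3 thousands, 4 hundreds, 5 tens, 7 ones (place-value notation) → 3×1000 + 4×100 + 5×10 + 7 = 3457 (decimal)
Compute 8955 - 3457 = 5498
Convert 5498 (decimal) → 5498 = 1×4096 + 5×256 + 7×16 + 10 → 0x157A (hexadecimal)
0x157A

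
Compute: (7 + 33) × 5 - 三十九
Convert 三十九 (Chinese numeral) → 3×10 + 9 = 39 (decimal)
Expression in decimal: (7 + 33) × 5 - 39
Parentheses first: 7 + 33 = 40
Multiply: 40 × 5 = 200
Subtract: 200 - 39 = 161
161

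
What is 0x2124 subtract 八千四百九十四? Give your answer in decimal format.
Convert 0x2124 (hexadecimal) → 2×4096 + 1×256 + 2×16 + 4 = 8484 (decimal)
Convert 八千四百九十四 (Chinese numeral) → 8×1000 + 4×100 + 9×10 + 4 = 8494 (decimal)
Compute 8484 - 8494 = -10
-10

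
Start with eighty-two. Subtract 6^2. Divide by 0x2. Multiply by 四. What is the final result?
Convert eighty-two (English words) → 82 (decimal)
Start: 82
Convert 6^2 (power) → 36 (decimal)
82 - 36 = 46
Convert 0x2 (hexadecimal) → 2 (decimal)
46 ÷ 2 = 23
Convert 四 (Chinese numeral) → 4 (decimal)
23 × 4 = 92
92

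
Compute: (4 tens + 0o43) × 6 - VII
Convert 4 tens (place-value notation) → 4×10 = 40 (decimal)
Convert 0o43 (octal) → 4×8 + 3 = 35 (decimal)
Convert VII (Roman numeral) → 5 + 1 + 1 = 7 (decimal)
Expression in decimal: (40 + 35) × 6 - 7
Parentheses first: 40 + 35 = 75
Multiply: 75 × 6 = 450
Subtract: 450 - 7 = 443
443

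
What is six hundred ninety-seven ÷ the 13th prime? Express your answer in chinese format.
Convert six hundred ninety-seven (English words) → 6×100 + 97 = 697 (decimal)
Convert the 13th prime (prime index) → 41 (decimal)
Compute 697 ÷ 41 = 17
Convert 17 (decimal) → 17 = 1×10 + 7 → 十七 (Chinese numeral)
十七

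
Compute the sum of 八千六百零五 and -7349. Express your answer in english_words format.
Convert 八千六百零五 (Chinese numeral) → 8×1000 + 6×100 + 5 = 8605 (decimal)
Compute 8605 + -7349 = 1256
Convert 1256 (decimal) → 1256 = 1×1000 + 2×100 + 56 → one thousand two hundred fifty-six (English words)
one thousand two hundred fifty-six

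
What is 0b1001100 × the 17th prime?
Convert 0b1001100 (binary) → 64 + 8 + 4 = 76 (decimal)
Convert the 17th prime (prime index) → 59 (decimal)
Compute 76 × 59 = 4484
4484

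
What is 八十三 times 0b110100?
Convert 八十三 (Chinese numeral) → 8×10 + 3 = 83 (decimal)
Convert 0b110100 (binary) → 32 + 16 + 4 = 52 (decimal)
Compute 83 × 52 = 4316
4316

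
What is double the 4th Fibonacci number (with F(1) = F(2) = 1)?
The 4th Fibonacci number (with F(1) = F(2) = 1): 1, 1, 2, 3 → 3
Compute 3 × 2 = 6
6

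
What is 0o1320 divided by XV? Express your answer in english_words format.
Convert 0o1320 (octal) → 1×512 + 3×64 + 2×8 = 720 (decimal)
Convert XV (Roman numeral) → 10 + 5 = 15 (decimal)
Compute 720 ÷ 15 = 48
Convert 48 (decimal) → forty-eight (English words)
forty-eight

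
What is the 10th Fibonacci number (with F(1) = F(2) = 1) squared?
The 10th Fibonacci number (with F(1) = F(2) = 1): 1, 1, 2, 3, 5, 8, 13, 21, 34, 55 → 55
Compute 55² = 55 × 55 = 3025
3025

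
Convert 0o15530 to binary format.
Convert 0o15530 (octal) → 1×4096 + 5×512 + 5×64 + 3×8 = 7000 (decimal)
Convert 7000 (decimal) → 7000 = 4096 + 2048 + 512 + 256 + 64 + 16 + 8 → 0b1101101011000 (binary)
0b1101101011000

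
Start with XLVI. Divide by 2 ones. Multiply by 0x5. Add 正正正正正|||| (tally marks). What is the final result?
Convert XLVI (Roman numeral) → 40 + 5 + 1 = 46 (decimal)
Start: 46
Convert 2 ones (place-value notation) → 2 (decimal)
46 ÷ 2 = 23
Convert 0x5 (hexadecimal) → 5 (decimal)
23 × 5 = 115
Convert 正正正正正|||| (tally marks) → 5 + 5 + 5 + 5 + 5 + 4 = 29 (decimal)
115 + 29 = 144
144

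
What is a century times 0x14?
Convert a century (colloquial) → 100 (decimal)
Convert 0x14 (hexadecimal) → 1×16 + 4 = 20 (decimal)
Compute 100 × 20 = 2000
2000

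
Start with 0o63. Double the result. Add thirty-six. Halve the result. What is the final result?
Convert 0o63 (octal) → 6×8 + 3 = 51 (decimal)
Start: 51
51 × 2 = 102
Convert thirty-six (English words) → 36 (decimal)
102 + 36 = 138
138 ÷ 2 = 69
69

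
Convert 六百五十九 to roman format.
Convert 六百五十九 (Chinese numeral) → 6×100 + 5×10 + 9 = 659 (decimal)
Convert 659 (decimal) → 659 = 500 + 100 + 50 + 9 → DCLIX (Roman numeral)
DCLIX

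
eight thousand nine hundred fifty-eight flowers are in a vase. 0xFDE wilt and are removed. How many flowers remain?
Convert eight thousand nine hundred fifty-eight (English words) → 8×1000 + 9×100 + 58 = 8958 (decimal)
Convert 0xFDE (hexadecimal) → 15×256 + 13×16 + 14 = 4062 (decimal)
Compute 8958 - 4062 = 4896
4896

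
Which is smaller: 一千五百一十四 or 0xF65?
Convert 一千五百一十四 (Chinese numeral) → 1×1000 + 5×100 + 1×10 + 4 = 1514 (decimal)
Convert 0xF65 (hexadecimal) → 15×256 + 6×16 + 5 = 3941 (decimal)
Compare 1514 vs 3941: smaller = 1514
1514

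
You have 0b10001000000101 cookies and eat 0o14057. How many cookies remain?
Convert 0b10001000000101 (binary) → 8192 + 512 + 4 + 1 = 8709 (decimal)
Convert 0o14057 (octal) → 1×4096 + 4×512 + 5×8 + 7 = 6191 (decimal)
Compute 8709 - 6191 = 2518
2518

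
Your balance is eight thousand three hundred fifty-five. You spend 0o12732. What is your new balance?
Convert eight thousand three hundred fifty-five (English words) → 8×1000 + 3×100 + 55 = 8355 (decimal)
Convert 0o12732 (octal) → 1×4096 + 2×512 + 7×64 + 3×8 + 2 = 5594 (decimal)
Compute 8355 - 5594 = 2761
2761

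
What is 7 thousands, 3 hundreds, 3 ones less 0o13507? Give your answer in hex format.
Convert 7 thousands, 3 hundreds, 3 ones (place-value notation) → 7×1000 + 3×100 + 3 = 7303 (decimal)
Convert 0o13507 (octal) → 1×4096 + 3×512 + 5×64 + 7 = 5959 (decimal)
Compute 7303 - 5959 = 1344
Convert 1344 (decimal) → 1344 = 5×256 + 4×16 → 0x540 (hexadecimal)
0x540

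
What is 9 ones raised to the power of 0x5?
Convert 9 ones (place-value notation) → 9 (decimal)
Convert 0x5 (hexadecimal) → 5 (decimal)
Compute 9 ^ 5 = 59049
59049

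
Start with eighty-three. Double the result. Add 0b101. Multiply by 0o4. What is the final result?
Convert eighty-three (English words) → 83 (decimal)
Start: 83
83 × 2 = 166
Convert 0b101 (binary) → 4 + 1 = 5 (decimal)
166 + 5 = 171
Convert 0o4 (octal) → 4 (decimal)
171 × 4 = 684
684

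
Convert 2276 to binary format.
Convert 2276 (decimal) → 2276 = 2048 + 128 + 64 + 32 + 4 → 0b100011100100 (binary)
0b100011100100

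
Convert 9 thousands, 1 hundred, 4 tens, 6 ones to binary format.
Convert 9 thousands, 1 hundred, 4 tens, 6 ones (place-value notation) → 9×1000 + 1×100 + 4×10 + 6 = 9146 (decimal)
Convert 9146 (decimal) → 9146 = 8192 + 512 + 256 + 128 + 32 + 16 + 8 + 2 → 0b10001110111010 (binary)
0b10001110111010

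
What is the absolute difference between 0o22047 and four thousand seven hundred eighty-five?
Convert 0o22047 (octal) → 2×4096 + 2×512 + 4×8 + 7 = 9255 (decimal)
Convert four thousand seven hundred eighty-five (English words) → 4×1000 + 7×100 + 85 = 4785 (decimal)
Compute |9255 - 4785| = 4470
4470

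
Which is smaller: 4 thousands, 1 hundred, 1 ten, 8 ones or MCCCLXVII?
Convert 4 thousands, 1 hundred, 1 ten, 8 ones (place-value notation) → 4×1000 + 1×100 + 1×10 + 8 = 4118 (decimal)
Convert MCCCLXVII (Roman numeral) → 1000 + 100 + 100 + 100 + 50 + 10 + 5 + 1 + 1 = 1367 (decimal)
Compare 4118 vs 1367: smaller = 1367
1367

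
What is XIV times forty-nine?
Convert XIV (Roman numeral) → 10 + 4 = 14 (decimal)
Convert forty-nine (English words) → 49 (decimal)
Compute 14 × 49 = 686
686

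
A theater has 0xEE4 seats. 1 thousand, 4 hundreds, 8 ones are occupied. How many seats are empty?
Convert 0xEE4 (hexadecimal) → 14×256 + 14×16 + 4 = 3812 (decimal)
Convert 1 thousand, 4 hundreds, 8 ones (place-value notation) → 1×1000 + 4×100 + 8 = 1408 (decimal)
Compute 3812 - 1408 = 2404
2404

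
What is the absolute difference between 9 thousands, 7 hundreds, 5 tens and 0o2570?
Convert 9 thousands, 7 hundreds, 5 tens (place-value notation) → 9×1000 + 7×100 + 5×10 = 9750 (decimal)
Convert 0o2570 (octal) → 2×512 + 5×64 + 7×8 = 1400 (decimal)
Compute |9750 - 1400| = 8350
8350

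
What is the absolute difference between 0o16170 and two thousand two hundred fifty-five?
Convert 0o16170 (octal) → 1×4096 + 6×512 + 1×64 + 7×8 = 7288 (decimal)
Convert two thousand two hundred fifty-five (English words) → 2×1000 + 2×100 + 55 = 2255 (decimal)
Compute |7288 - 2255| = 5033
5033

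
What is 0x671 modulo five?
Convert 0x671 (hexadecimal) → 6×256 + 7×16 + 1 = 1649 (decimal)
Convert five (English words) → 5 (decimal)
Compute 1649 mod 5 = 4
4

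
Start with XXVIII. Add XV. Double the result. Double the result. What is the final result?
Convert XXVIII (Roman numeral) → 10 + 10 + 5 + 1 + 1 + 1 = 28 (decimal)
Start: 28
Convert XV (Roman numeral) → 10 + 5 = 15 (decimal)
28 + 15 = 43
43 × 2 = 86
86 × 2 = 172
172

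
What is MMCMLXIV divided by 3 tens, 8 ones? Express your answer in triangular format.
Convert MMCMLXIV (Roman numeral) → 1000 + 1000 + 900 + 50 + 10 + 4 = 2964 (decimal)
Convert 3 tens, 8 ones (place-value notation) → 3×10 + 8 = 38 (decimal)
Compute 2964 ÷ 38 = 78
Convert 78 (decimal) → 78 = 12×13/2 → the 12th triangular number (triangular index)
the 12th triangular number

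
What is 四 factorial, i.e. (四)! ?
Convert 四 (Chinese numeral) → 4 (decimal)
Compute 4! = 24
24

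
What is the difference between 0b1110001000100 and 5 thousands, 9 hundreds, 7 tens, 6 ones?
Convert 0b1110001000100 (binary) → 4096 + 2048 + 1024 + 64 + 4 = 7236 (decimal)
Convert 5 thousands, 9 hundreds, 7 tens, 6 ones (place-value notation) → 5×1000 + 9×100 + 7×10 + 6 = 5976 (decimal)
Difference: |7236 - 5976| = 1260
1260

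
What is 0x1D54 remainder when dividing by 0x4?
Convert 0x1D54 (hexadecimal) → 1×4096 + 13×256 + 5×16 + 4 = 7508 (decimal)
Convert 0x4 (hexadecimal) → 4 (decimal)
Compute 7508 mod 4 = 0
0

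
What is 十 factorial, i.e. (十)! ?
Convert 十 (Chinese numeral) → 1×10 = 10 (decimal)
Compute 10! = 3628800
3628800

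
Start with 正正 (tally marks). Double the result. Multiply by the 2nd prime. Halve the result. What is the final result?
Convert 正正 (tally marks) → 5 + 5 = 10 (decimal)
Start: 10
10 × 2 = 20
Convert the 2nd prime (prime index) → 3 (decimal)
20 × 3 = 60
60 ÷ 2 = 30
30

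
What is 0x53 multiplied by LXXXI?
Convert 0x53 (hexadecimal) → 5×16 + 3 = 83 (decimal)
Convert LXXXI (Roman numeral) → 50 + 10 + 10 + 10 + 1 = 81 (decimal)
Compute 83 × 81 = 6723
6723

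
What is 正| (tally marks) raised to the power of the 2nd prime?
Convert 正| (tally marks) → 5 + 1 = 6 (decimal)
Convert the 2nd prime (prime index) → 3 (decimal)
Compute 6 ^ 3 = 216
216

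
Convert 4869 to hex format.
Convert 4869 (decimal) → 4869 = 1×4096 + 3×256 + 5 → 0x1305 (hexadecimal)
0x1305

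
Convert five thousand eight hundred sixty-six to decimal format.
Convert five thousand eight hundred sixty-six (English words) → 5×1000 + 8×100 + 66 = 5866 (decimal)
5866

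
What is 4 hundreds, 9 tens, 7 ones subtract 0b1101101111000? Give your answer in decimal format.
Convert 4 hundreds, 9 tens, 7 ones (place-value notation) → 4×100 + 9×10 + 7 = 497 (decimal)
Convert 0b1101101111000 (binary) → 4096 + 2048 + 512 + 256 + 64 + 32 + 16 + 8 = 7032 (decimal)
Compute 497 - 7032 = -6535
-6535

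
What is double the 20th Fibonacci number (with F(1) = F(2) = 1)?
The 20th Fibonacci number (with F(1) = F(2) = 1) = 6765
Compute 6765 × 2 = 13530
13530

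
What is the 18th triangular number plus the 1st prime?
The 18th triangular number = 18×19/2 = 171
Convert the 1st prime (prime index) → 2 (decimal)
Compute 171 + 2 = 173
173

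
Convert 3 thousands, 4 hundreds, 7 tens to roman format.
Convert 3 thousands, 4 hundreds, 7 tens (place-value notation) → 3×1000 + 4×100 + 7×10 = 3470 (decimal)
Convert 3470 (decimal) → 3470 = 1000 + 1000 + 1000 + 400 + 50 + 10 + 10 → MMMCDLXX (Roman numeral)
MMMCDLXX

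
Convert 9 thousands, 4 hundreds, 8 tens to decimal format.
Convert 9 thousands, 4 hundreds, 8 tens (place-value notation) → 9×1000 + 4×100 + 8×10 = 9480 (decimal)
9480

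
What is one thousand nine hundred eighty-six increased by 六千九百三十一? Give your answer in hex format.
Convert one thousand nine hundred eighty-six (English words) → 1×1000 + 9×100 + 86 = 1986 (decimal)
Convert 六千九百三十一 (Chinese numeral) → 6×1000 + 9×100 + 3×10 + 1 = 6931 (decimal)
Compute 1986 + 6931 = 8917
Convert 8917 (decimal) → 8917 = 2×4096 + 2×256 + 13×16 + 5 → 0x22D5 (hexadecimal)
0x22D5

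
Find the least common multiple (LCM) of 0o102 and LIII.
Convert 0o102 (octal) → 1×64 + 2 = 66 (decimal)
Convert LIII (Roman numeral) → 50 + 1 + 1 + 1 = 53 (decimal)
Compute lcm(66, 53) = 3498
3498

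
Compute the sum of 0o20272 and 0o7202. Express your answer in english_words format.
Convert 0o20272 (octal) → 2×4096 + 2×64 + 7×8 + 2 = 8378 (decimal)
Convert 0o7202 (octal) → 7×512 + 2×64 + 2 = 3714 (decimal)
Compute 8378 + 3714 = 12092
Convert 12092 (decimal) → 12092 = 12×1000 + 92 → twelve thousand ninety-two (English words)
twelve thousand ninety-two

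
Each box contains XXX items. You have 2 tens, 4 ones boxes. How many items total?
Convert XXX (Roman numeral) → 10 + 10 + 10 = 30 (decimal)
Convert 2 tens, 4 ones (place-value notation) → 2×10 + 4 = 24 (decimal)
Compute 30 × 24 = 720
720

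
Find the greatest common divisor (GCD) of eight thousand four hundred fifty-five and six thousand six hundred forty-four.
Convert eight thousand four hundred fifty-five (English words) → 8×1000 + 4×100 + 55 = 8455 (decimal)
Convert six thousand six hundred forty-four (English words) → 6×1000 + 6×100 + 44 = 6644 (decimal)
Compute gcd(8455, 6644) = 1
1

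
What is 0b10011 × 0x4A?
Convert 0b10011 (binary) → 16 + 2 + 1 = 19 (decimal)
Convert 0x4A (hexadecimal) → 4×16 + 10 = 74 (decimal)
Compute 19 × 74 = 1406
1406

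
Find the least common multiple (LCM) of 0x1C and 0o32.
Convert 0x1C (hexadecimal) → 1×16 + 12 = 28 (decimal)
Convert 0o32 (octal) → 3×8 + 2 = 26 (decimal)
Compute lcm(28, 26) = 364
364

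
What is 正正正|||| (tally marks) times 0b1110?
Convert 正正正|||| (tally marks) → 5 + 5 + 5 + 4 = 19 (decimal)
Convert 0b1110 (binary) → 8 + 4 + 2 = 14 (decimal)
Compute 19 × 14 = 266
266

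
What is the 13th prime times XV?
Convert the 13th prime (prime index) → 41 (decimal)
Convert XV (Roman numeral) → 10 + 5 = 15 (decimal)
Compute 41 × 15 = 615
615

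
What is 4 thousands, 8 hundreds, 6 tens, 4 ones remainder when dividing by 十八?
Convert 4 thousands, 8 hundreds, 6 tens, 4 ones (place-value notation) → 4×1000 + 8×100 + 6×10 + 4 = 4864 (decimal)
Convert 十八 (Chinese numeral) → 1×10 + 8 = 18 (decimal)
Compute 4864 mod 18 = 4
4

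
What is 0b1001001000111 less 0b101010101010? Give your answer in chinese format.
Convert 0b1001001000111 (binary) → 4096 + 512 + 64 + 4 + 2 + 1 = 4679 (decimal)
Convert 0b101010101010 (binary) → 2048 + 512 + 128 + 32 + 8 + 2 = 2730 (decimal)
Compute 4679 - 2730 = 1949
Convert 1949 (decimal) → 1949 = 1×1000 + 9×100 + 4×10 + 9 → 一千九百四十九 (Chinese numeral)
一千九百四十九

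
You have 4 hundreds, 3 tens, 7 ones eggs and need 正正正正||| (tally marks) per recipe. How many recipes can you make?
Convert 4 hundreds, 3 tens, 7 ones (place-value notation) → 4×100 + 3×10 + 7 = 437 (decimal)
Convert 正正正正||| (tally marks) → 5 + 5 + 5 + 5 + 3 = 23 (decimal)
Compute 437 ÷ 23 = 19
19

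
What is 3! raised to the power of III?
Convert 3! (factorial) → 6 (decimal)
Convert III (Roman numeral) → 1 + 1 + 1 = 3 (decimal)
Compute 6 ^ 3 = 216
216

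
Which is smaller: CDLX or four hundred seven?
Convert CDLX (Roman numeral) → 400 + 50 + 10 = 460 (decimal)
Convert four hundred seven (English words) → 4×100 + 7 = 407 (decimal)
Compare 460 vs 407: smaller = 407
407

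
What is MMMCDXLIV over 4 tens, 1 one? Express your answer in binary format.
Convert MMMCDXLIV (Roman numeral) → 1000 + 1000 + 1000 + 400 + 40 + 4 = 3444 (decimal)
Convert 4 tens, 1 one (place-value notation) → 4×10 + 1 = 41 (decimal)
Compute 3444 ÷ 41 = 84
Convert 84 (decimal) → 84 = 64 + 16 + 4 → 0b1010100 (binary)
0b1010100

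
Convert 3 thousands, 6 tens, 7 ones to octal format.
Convert 3 thousands, 6 tens, 7 ones (place-value notation) → 3×1000 + 6×10 + 7 = 3067 (decimal)
Convert 3067 (decimal) → 3067 = 5×512 + 7×64 + 7×8 + 3 → 0o5773 (octal)
0o5773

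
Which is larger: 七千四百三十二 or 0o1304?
Convert 七千四百三十二 (Chinese numeral) → 7×1000 + 4×100 + 3×10 + 2 = 7432 (decimal)
Convert 0o1304 (octal) → 1×512 + 3×64 + 4 = 708 (decimal)
Compare 7432 vs 708: larger = 7432
7432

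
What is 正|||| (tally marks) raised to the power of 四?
Convert 正|||| (tally marks) → 5 + 4 = 9 (decimal)
Convert 四 (Chinese numeral) → 4 (decimal)
Compute 9 ^ 4 = 6561
6561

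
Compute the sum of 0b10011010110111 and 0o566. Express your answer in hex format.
Convert 0b10011010110111 (binary) → 8192 + 1024 + 512 + 128 + 32 + 16 + 4 + 2 + 1 = 9911 (decimal)
Convert 0o566 (octal) → 5×64 + 6×8 + 6 = 374 (decimal)
Compute 9911 + 374 = 10285
Convert 10285 (decimal) → 10285 = 2×4096 + 8×256 + 2×16 + 13 → 0x282D (hexadecimal)
0x282D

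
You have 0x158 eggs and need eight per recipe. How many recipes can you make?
Convert 0x158 (hexadecimal) → 1×256 + 5×16 + 8 = 344 (decimal)
Convert eight (English words) → 8 (decimal)
Compute 344 ÷ 8 = 43
43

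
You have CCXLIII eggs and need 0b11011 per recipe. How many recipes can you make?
Convert CCXLIII (Roman numeral) → 100 + 100 + 40 + 1 + 1 + 1 = 243 (decimal)
Convert 0b11011 (binary) → 16 + 8 + 2 + 1 = 27 (decimal)
Compute 243 ÷ 27 = 9
9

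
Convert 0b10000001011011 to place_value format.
Convert 0b10000001011011 (binary) → 8192 + 64 + 16 + 8 + 2 + 1 = 8283 (decimal)
Convert 8283 (decimal) → 8283 = 8×1000 + 2×100 + 8×10 + 3 → 8 thousands, 2 hundreds, 8 tens, 3 ones (place-value notation)
8 thousands, 2 hundreds, 8 tens, 3 ones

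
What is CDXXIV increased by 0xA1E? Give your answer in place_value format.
Convert CDXXIV (Roman numeral) → 400 + 10 + 10 + 4 = 424 (decimal)
Convert 0xA1E (hexadecimal) → 10×256 + 1×16 + 14 = 2590 (decimal)
Compute 424 + 2590 = 3014
Convert 3014 (decimal) → 3014 = 3×1000 + 1×10 + 4 → 3 thousands, 1 ten, 4 ones (place-value notation)
3 thousands, 1 ten, 4 ones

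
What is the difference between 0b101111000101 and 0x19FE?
Convert 0b101111000101 (binary) → 2048 + 512 + 256 + 128 + 64 + 4 + 1 = 3013 (decimal)
Convert 0x19FE (hexadecimal) → 1×4096 + 9×256 + 15×16 + 14 = 6654 (decimal)
Difference: |3013 - 6654| = 3641
3641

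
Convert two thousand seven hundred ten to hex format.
Convert two thousand seven hundred ten (English words) → 2×1000 + 7×100 + 10 = 2710 (decimal)
Convert 2710 (decimal) → 2710 = 10×256 + 9×16 + 6 → 0xA96 (hexadecimal)
0xA96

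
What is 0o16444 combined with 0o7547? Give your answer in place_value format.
Convert 0o16444 (octal) → 1×4096 + 6×512 + 4×64 + 4×8 + 4 = 7460 (decimal)
Convert 0o7547 (octal) → 7×512 + 5×64 + 4×8 + 7 = 3943 (decimal)
Compute 7460 + 3943 = 11403
Convert 11403 (decimal) → 11403 = 11×1000 + 4×100 + 3 → 11 thousands, 4 hundreds, 3 ones (place-value notation)
11 thousands, 4 hundreds, 3 ones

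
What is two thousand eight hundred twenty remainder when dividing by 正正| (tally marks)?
Convert two thousand eight hundred twenty (English words) → 2×1000 + 8×100 + 20 = 2820 (decimal)
Convert 正正| (tally marks) → 5 + 5 + 1 = 11 (decimal)
Compute 2820 mod 11 = 4
4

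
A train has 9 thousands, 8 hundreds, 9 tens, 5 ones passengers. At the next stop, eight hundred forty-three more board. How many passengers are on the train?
Convert 9 thousands, 8 hundreds, 9 tens, 5 ones (place-value notation) → 9×1000 + 8×100 + 9×10 + 5 = 9895 (decimal)
Convert eight hundred forty-three (English words) → 8×100 + 43 = 843 (decimal)
Compute 9895 + 843 = 10738
10738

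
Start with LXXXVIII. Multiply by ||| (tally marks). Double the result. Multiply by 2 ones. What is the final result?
Convert LXXXVIII (Roman numeral) → 50 + 10 + 10 + 10 + 5 + 1 + 1 + 1 = 88 (decimal)
Start: 88
Convert ||| (tally marks) → 3 (decimal)
88 × 3 = 264
264 × 2 = 528
Convert 2 ones (place-value notation) → 2 (decimal)
528 × 2 = 1056
1056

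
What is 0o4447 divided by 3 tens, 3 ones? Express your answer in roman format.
Convert 0o4447 (octal) → 4×512 + 4×64 + 4×8 + 7 = 2343 (decimal)
Convert 3 tens, 3 ones (place-value notation) → 3×10 + 3 = 33 (decimal)
Compute 2343 ÷ 33 = 71
Convert 71 (decimal) → 71 = 50 + 10 + 10 + 1 → LXXI (Roman numeral)
LXXI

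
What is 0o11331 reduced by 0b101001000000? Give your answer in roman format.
Convert 0o11331 (octal) → 1×4096 + 1×512 + 3×64 + 3×8 + 1 = 4825 (decimal)
Convert 0b101001000000 (binary) → 2048 + 512 + 64 = 2624 (decimal)
Compute 4825 - 2624 = 2201
Convert 2201 (decimal) → 2201 = 1000 + 1000 + 100 + 100 + 1 → MMCCI (Roman numeral)
MMCCI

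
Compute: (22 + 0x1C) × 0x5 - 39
Convert 0x1C (hexadecimal) → 1×16 + 12 = 28 (decimal)
Convert 0x5 (hexadecimal) → 5 (decimal)
Expression in decimal: (22 + 28) × 5 - 39
Parentheses first: 22 + 28 = 50
Multiply: 50 × 5 = 250
Subtract: 250 - 39 = 211
211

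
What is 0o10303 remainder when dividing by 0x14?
Convert 0o10303 (octal) → 1×4096 + 3×64 + 3 = 4291 (decimal)
Convert 0x14 (hexadecimal) → 1×16 + 4 = 20 (decimal)
Compute 4291 mod 20 = 11
11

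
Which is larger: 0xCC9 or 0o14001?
Convert 0xCC9 (hexadecimal) → 12×256 + 12×16 + 9 = 3273 (decimal)
Convert 0o14001 (octal) → 1×4096 + 4×512 + 1 = 6145 (decimal)
Compare 3273 vs 6145: larger = 6145
6145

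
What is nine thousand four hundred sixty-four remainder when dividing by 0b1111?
Convert nine thousand four hundred sixty-four (English words) → 9×1000 + 4×100 + 64 = 9464 (decimal)
Convert 0b1111 (binary) → 8 + 4 + 2 + 1 = 15 (decimal)
Compute 9464 mod 15 = 14
14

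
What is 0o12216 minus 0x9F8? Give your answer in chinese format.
Convert 0o12216 (octal) → 1×4096 + 2×512 + 2×64 + 1×8 + 6 = 5262 (decimal)
Convert 0x9F8 (hexadecimal) → 9×256 + 15×16 + 8 = 2552 (decimal)
Compute 5262 - 2552 = 2710
Convert 2710 (decimal) → 2710 = 2×1000 + 7×100 + 1×10 → 二千七百一十 (Chinese numeral)
二千七百一十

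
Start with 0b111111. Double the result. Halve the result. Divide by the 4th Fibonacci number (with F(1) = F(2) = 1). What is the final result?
Convert 0b111111 (binary) → 32 + 16 + 8 + 4 + 2 + 1 = 63 (decimal)
Start: 63
63 × 2 = 126
126 ÷ 2 = 63
Convert the 4th Fibonacci number (with F(1) = F(2) = 1) (Fibonacci index) → 1, 1, 2, 3 → 3 (decimal)
63 ÷ 3 = 21
21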